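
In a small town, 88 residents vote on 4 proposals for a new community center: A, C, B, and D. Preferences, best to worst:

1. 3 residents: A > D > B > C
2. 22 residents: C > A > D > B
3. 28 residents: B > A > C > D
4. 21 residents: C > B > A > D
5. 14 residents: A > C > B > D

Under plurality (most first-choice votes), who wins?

C

First-place votes: A 17, C 43, B 28, D 0.
C has the most first-place votes.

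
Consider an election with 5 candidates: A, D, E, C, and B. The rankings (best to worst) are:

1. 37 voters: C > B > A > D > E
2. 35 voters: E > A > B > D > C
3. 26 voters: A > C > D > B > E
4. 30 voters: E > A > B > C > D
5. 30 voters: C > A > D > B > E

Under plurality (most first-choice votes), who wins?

First-place votes: A 26, D 0, E 65, C 67, B 0.
C has the most first-place votes.

C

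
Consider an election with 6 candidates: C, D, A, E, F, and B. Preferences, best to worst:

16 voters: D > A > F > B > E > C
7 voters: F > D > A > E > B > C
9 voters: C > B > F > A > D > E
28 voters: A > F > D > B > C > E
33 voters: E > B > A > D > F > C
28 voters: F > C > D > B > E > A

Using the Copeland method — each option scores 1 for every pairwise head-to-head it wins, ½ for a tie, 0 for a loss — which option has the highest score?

F

C: beats E; loses to D, A, F, and B → score 1.
D: beats C, E, and B; loses to A and F → score 3.
A: beats C, D, and F; loses to E and B → score 3.
E: beats A; loses to C, D, F, and B → score 1.
F: beats C, D, E, and B; loses to A → score 4.
B: beats C, A, and E; loses to D and F → score 3.
F has the best pairwise record.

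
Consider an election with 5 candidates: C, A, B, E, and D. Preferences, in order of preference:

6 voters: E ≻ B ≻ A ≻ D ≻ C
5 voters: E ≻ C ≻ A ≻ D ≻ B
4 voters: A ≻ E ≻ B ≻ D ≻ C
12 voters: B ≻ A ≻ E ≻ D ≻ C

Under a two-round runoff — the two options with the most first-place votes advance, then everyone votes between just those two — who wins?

Round 1 first-place votes: C 0, A 4, B 12, E 11, D 0.
B and E advance.
Runoff: B is preferred to E by 12 voters; E by 15.
E wins the runoff.

E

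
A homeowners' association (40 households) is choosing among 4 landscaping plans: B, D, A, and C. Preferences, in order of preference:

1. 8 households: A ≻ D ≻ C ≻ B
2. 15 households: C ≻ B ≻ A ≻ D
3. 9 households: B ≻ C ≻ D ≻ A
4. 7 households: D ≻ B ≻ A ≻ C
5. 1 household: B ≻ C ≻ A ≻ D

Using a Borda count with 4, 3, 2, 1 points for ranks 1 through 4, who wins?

B: 8·1 + 15·3 + 9·4 + 7·3 + 1·4 = 114
D: 8·3 + 15·1 + 9·2 + 7·4 + 1·1 = 86
A: 8·4 + 15·2 + 9·1 + 7·2 + 1·2 = 87
C: 8·2 + 15·4 + 9·3 + 7·1 + 1·3 = 113
B has the highest Borda score (114).

B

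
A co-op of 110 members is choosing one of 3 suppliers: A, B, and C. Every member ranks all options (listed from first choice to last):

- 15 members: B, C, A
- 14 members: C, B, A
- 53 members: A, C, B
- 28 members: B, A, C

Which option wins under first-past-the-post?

First-place votes: A 53, B 43, C 14.
A has the most first-place votes.

A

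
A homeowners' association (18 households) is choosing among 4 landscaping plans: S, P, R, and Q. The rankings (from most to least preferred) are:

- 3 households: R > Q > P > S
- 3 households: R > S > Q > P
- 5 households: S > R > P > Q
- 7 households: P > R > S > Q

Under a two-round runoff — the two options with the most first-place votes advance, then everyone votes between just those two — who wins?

Round 1 first-place votes: S 5, P 7, R 6, Q 0.
P and R advance.
Runoff: P is preferred to R by 7 voters; R by 11.
R wins the runoff.

R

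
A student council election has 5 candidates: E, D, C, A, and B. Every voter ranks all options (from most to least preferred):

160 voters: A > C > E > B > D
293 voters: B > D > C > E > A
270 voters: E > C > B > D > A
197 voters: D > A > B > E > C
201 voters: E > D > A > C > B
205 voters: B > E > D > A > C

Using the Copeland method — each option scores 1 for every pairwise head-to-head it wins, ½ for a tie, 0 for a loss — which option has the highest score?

E: beats D, C, and A; loses to B → score 3.
D: beats C and A; loses to E and B → score 2.
C: loses to E, D, A, and B → score 0.
A: beats C; loses to E, D, and B → score 1.
B: beats E, D, C, and A → score 4.
B has the best pairwise record.

B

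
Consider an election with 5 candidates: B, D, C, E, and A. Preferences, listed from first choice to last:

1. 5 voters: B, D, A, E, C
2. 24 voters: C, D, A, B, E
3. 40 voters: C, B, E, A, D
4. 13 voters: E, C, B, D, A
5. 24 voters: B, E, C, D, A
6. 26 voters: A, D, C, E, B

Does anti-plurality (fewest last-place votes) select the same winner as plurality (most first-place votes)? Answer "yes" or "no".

Anti-plurality — last-place votes: B 26, D 40, C 5, E 24, A 37. Winner: C.
Plurality — first-place votes: B 29, D 0, C 64, E 13, A 26. Winner: C.
The two methods agree.

yes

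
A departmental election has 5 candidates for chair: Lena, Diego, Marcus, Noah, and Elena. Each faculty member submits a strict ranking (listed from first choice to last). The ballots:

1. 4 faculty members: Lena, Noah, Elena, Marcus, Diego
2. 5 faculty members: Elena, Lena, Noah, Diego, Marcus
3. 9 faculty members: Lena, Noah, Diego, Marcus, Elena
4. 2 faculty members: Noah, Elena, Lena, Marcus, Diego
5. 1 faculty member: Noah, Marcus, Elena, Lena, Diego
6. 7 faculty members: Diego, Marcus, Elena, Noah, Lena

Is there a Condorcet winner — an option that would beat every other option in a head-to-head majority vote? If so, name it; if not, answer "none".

Checking pairwise contests:
Elena beats Lena 15–13.
Lena beats Diego 21–7.
Lena beats Marcus 20–8.
Lena beats Noah 18–10.
Diego beats Elena 16–12.
Every option loses at least one head-to-head, so there is no Condorcet winner.

none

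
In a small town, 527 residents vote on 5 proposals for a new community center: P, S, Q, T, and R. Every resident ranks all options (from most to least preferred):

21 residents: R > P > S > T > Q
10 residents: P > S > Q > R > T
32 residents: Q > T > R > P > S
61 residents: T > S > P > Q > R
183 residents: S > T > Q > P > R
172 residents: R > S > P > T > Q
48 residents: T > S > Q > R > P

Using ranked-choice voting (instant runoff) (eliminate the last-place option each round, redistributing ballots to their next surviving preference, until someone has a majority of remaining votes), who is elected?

Round 1: P 10, S 183, Q 32, T 109, R 193. Eliminate P.
Round 2: S 193, Q 32, T 109, R 193. Eliminate Q.
Round 3: S 193, T 141, R 193. Eliminate T.
Round 4: S 302, R 225. S has a majority.

S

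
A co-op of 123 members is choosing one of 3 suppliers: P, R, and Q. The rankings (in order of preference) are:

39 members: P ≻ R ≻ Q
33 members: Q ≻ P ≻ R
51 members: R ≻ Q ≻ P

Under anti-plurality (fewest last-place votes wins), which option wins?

Last-place votes: P 51, R 33, Q 39.
R is ranked last by the fewest voters, so R wins.

R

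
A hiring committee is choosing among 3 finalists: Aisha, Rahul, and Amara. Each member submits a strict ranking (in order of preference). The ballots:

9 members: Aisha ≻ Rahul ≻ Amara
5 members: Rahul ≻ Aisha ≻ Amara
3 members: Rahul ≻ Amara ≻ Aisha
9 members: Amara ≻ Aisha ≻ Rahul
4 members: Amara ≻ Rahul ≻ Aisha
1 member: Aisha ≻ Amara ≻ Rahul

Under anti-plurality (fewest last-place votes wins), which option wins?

Last-place votes: Aisha 7, Rahul 10, Amara 14.
Aisha is ranked last by the fewest voters, so Aisha wins.

Aisha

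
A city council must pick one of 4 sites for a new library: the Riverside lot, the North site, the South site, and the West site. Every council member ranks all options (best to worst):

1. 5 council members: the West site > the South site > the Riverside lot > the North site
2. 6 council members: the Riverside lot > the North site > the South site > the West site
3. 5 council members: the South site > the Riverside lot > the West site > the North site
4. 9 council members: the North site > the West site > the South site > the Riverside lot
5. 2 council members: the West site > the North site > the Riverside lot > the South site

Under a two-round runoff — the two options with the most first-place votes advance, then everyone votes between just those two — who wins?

the North site

Round 1 first-place votes: the Riverside lot 6, the North site 9, the South site 5, the West site 7.
the North site and the West site advance.
Runoff: the North site is preferred to the West site by 15 voters; the West site by 12.
the North site wins the runoff.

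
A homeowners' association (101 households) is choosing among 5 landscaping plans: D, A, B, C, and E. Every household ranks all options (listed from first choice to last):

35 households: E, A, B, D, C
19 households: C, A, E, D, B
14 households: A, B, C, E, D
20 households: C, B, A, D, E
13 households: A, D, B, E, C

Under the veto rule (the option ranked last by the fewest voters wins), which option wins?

Last-place votes: D 14, A 0, B 19, C 48, E 20.
A is ranked last by the fewest voters, so A wins.

A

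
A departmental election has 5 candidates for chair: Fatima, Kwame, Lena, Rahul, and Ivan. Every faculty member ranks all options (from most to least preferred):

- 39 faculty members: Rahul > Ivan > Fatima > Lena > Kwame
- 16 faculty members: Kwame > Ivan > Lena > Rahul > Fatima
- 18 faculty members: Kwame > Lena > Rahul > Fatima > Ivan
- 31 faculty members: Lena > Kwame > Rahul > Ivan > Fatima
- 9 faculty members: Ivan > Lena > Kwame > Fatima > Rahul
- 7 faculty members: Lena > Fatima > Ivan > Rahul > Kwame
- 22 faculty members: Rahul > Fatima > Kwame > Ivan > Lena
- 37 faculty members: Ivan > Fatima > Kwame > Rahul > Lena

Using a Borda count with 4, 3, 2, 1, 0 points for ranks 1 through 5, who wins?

Fatima: 39·2 + 16·0 + 18·1 + 31·0 + 9·1 + 7·3 + 22·3 + 37·3 = 303
Kwame: 39·0 + 16·4 + 18·4 + 31·3 + 9·2 + 7·0 + 22·2 + 37·2 = 365
Lena: 39·1 + 16·2 + 18·3 + 31·4 + 9·3 + 7·4 + 22·0 + 37·0 = 304
Rahul: 39·4 + 16·1 + 18·2 + 31·2 + 9·0 + 7·1 + 22·4 + 37·1 = 402
Ivan: 39·3 + 16·3 + 18·0 + 31·1 + 9·4 + 7·2 + 22·1 + 37·4 = 416
Ivan has the highest Borda score (416).

Ivan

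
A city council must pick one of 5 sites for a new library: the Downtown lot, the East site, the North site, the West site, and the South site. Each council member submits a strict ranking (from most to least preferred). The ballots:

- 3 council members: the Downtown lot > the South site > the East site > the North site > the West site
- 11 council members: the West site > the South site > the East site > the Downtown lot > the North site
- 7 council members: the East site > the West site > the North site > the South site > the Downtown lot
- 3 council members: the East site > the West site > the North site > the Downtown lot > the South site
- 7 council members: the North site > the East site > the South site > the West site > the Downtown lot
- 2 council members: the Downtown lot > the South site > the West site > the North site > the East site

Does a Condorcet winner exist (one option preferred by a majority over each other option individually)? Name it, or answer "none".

the East site vs the Downtown lot: 28–5 for the East site.
the East site vs the North site: 24–9 for the East site.
the East site vs the West site: 20–13 for the East site.
the East site vs the South site: 17–16 for the East site.
the East site beats every other option head-to-head.

the East site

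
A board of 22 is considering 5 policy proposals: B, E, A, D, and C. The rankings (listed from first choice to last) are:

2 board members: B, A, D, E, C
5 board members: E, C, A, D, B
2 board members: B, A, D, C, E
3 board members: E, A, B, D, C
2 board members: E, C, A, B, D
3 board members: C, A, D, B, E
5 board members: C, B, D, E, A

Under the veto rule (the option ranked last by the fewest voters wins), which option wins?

D

Last-place votes: B 5, E 5, A 5, D 2, C 5.
D is ranked last by the fewest voters, so D wins.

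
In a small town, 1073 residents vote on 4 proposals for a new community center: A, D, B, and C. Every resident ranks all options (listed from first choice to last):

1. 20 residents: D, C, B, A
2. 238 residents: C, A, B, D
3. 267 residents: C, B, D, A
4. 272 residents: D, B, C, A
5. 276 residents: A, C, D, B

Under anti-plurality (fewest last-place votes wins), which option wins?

Last-place votes: A 559, D 238, B 276, C 0.
C is ranked last by the fewest voters, so C wins.

C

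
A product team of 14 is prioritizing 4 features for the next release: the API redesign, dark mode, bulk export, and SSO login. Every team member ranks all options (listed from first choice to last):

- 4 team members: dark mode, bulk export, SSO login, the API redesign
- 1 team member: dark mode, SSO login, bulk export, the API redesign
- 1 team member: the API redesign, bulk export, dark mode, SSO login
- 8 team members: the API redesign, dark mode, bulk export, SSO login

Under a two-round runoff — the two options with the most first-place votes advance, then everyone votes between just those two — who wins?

Round 1 first-place votes: the API redesign 9, dark mode 5, bulk export 0, SSO login 0.
the API redesign and dark mode advance.
Runoff: the API redesign is preferred to dark mode by 9 voters; dark mode by 5.
the API redesign wins the runoff.

the API redesign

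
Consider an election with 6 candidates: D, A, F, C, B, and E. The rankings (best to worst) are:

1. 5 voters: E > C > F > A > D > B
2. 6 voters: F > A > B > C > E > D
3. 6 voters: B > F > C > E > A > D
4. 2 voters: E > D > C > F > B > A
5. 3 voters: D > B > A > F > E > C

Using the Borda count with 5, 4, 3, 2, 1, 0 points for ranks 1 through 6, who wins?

F

D: 5·1 + 6·0 + 6·0 + 2·4 + 3·5 = 28
A: 5·2 + 6·4 + 6·1 + 2·0 + 3·3 = 49
F: 5·3 + 6·5 + 6·4 + 2·2 + 3·2 = 79
C: 5·4 + 6·2 + 6·3 + 2·3 + 3·0 = 56
B: 5·0 + 6·3 + 6·5 + 2·1 + 3·4 = 62
E: 5·5 + 6·1 + 6·2 + 2·5 + 3·1 = 56
F has the highest Borda score (79).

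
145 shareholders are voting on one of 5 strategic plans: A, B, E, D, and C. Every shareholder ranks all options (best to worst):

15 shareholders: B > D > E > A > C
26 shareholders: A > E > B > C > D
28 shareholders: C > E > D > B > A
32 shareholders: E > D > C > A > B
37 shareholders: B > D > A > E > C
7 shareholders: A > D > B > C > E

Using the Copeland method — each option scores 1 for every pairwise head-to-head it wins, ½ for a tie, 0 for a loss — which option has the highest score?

A: beats C; loses to B, E, and D → score 1.
B: beats A, D, and C; loses to E → score 3.
E: beats A, B, D, and C → score 4.
D: beats A and C; loses to B and E → score 2.
C: loses to A, B, E, and D → score 0.
E has the best pairwise record.

E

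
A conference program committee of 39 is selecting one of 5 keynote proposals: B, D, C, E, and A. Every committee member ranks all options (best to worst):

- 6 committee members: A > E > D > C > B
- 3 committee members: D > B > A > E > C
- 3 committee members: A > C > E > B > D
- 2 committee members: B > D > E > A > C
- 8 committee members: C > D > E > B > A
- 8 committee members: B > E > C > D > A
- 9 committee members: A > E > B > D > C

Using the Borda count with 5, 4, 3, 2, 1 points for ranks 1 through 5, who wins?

B: 6·1 + 3·4 + 3·2 + 2·5 + 8·2 + 8·5 + 9·3 = 117
D: 6·3 + 3·5 + 3·1 + 2·4 + 8·4 + 8·2 + 9·2 = 110
C: 6·2 + 3·1 + 3·4 + 2·1 + 8·5 + 8·3 + 9·1 = 102
E: 6·4 + 3·2 + 3·3 + 2·3 + 8·3 + 8·4 + 9·4 = 137
A: 6·5 + 3·3 + 3·5 + 2·2 + 8·1 + 8·1 + 9·5 = 119
E has the highest Borda score (137).

E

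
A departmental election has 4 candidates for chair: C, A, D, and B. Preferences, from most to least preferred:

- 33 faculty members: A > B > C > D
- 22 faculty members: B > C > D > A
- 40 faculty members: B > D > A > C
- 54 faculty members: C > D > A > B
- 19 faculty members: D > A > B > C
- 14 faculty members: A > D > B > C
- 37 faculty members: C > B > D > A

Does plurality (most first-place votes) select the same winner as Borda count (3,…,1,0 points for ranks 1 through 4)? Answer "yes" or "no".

Plurality — first-place votes: C 91, A 47, D 19, B 62. Winner: C.
Borda — scores: C 350, A 273, D 332, B 359. Winner: B.
The two methods disagree.

no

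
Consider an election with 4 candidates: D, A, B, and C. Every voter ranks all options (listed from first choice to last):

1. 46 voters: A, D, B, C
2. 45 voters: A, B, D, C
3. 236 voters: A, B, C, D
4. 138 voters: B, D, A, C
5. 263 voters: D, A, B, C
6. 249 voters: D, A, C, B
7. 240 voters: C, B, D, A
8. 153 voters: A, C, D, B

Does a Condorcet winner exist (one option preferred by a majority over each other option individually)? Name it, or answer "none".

D

D vs A: 890–480 for D.
D vs B: 711–659 for D.
D vs C: 741–629 for D.
D beats every other option head-to-head.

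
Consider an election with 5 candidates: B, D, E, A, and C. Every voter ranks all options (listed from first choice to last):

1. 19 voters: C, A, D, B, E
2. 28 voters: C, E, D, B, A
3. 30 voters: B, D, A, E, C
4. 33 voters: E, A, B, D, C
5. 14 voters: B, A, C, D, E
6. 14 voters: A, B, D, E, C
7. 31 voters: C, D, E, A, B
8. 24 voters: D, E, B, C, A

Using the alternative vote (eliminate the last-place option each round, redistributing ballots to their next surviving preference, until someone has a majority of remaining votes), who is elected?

Round 1: B 44, D 24, E 33, A 14, C 78. Eliminate A.
Round 2: B 58, D 24, E 33, C 78. Eliminate D.
Round 3: B 58, E 57, C 78. Eliminate E.
Round 4: B 115, C 78. B has a majority.

B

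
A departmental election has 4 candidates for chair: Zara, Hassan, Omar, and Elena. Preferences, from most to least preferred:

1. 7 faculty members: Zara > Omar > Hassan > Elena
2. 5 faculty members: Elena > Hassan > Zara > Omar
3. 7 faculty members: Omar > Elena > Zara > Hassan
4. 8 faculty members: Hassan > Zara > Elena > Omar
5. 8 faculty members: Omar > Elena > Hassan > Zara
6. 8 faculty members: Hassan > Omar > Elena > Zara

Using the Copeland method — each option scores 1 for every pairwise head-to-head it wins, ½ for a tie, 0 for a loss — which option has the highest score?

Zara: loses to Hassan, Omar, and Elena → score 0.
Hassan: beats Zara and Elena; loses to Omar → score 2.
Omar: beats Zara, Hassan, and Elena → score 3.
Elena: beats Zara; loses to Hassan and Omar → score 1.
Omar has the best pairwise record.

Omar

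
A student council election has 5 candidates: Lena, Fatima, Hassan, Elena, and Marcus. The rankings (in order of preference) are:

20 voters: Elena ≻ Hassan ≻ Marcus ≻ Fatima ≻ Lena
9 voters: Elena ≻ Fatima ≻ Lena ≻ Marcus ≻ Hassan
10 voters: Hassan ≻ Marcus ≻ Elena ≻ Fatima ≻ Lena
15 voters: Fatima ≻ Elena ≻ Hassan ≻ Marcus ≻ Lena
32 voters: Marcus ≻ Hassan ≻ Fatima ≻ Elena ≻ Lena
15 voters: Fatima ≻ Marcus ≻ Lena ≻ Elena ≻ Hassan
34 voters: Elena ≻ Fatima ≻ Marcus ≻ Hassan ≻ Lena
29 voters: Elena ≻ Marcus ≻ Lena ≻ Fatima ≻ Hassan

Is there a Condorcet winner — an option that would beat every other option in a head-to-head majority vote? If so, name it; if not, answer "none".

Elena vs Lena: 149–15 for Elena.
Elena vs Fatima: 102–62 for Elena.
Elena vs Hassan: 122–42 for Elena.
Elena vs Marcus: 107–57 for Elena.
Elena beats every other option head-to-head.

Elena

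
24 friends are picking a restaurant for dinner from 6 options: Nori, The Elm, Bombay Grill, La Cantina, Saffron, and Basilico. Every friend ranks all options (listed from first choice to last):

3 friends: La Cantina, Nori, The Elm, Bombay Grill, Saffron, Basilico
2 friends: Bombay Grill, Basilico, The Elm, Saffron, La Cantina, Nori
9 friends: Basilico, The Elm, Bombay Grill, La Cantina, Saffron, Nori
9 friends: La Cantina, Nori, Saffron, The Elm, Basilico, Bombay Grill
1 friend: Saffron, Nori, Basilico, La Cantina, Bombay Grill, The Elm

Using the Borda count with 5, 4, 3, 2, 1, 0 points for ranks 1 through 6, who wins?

Nori: 3·4 + 2·0 + 9·0 + 9·4 + 1·4 = 52
The Elm: 3·3 + 2·3 + 9·4 + 9·2 + 1·0 = 69
Bombay Grill: 3·2 + 2·5 + 9·3 + 9·0 + 1·1 = 44
La Cantina: 3·5 + 2·1 + 9·2 + 9·5 + 1·2 = 82
Saffron: 3·1 + 2·2 + 9·1 + 9·3 + 1·5 = 48
Basilico: 3·0 + 2·4 + 9·5 + 9·1 + 1·3 = 65
La Cantina has the highest Borda score (82).

La Cantina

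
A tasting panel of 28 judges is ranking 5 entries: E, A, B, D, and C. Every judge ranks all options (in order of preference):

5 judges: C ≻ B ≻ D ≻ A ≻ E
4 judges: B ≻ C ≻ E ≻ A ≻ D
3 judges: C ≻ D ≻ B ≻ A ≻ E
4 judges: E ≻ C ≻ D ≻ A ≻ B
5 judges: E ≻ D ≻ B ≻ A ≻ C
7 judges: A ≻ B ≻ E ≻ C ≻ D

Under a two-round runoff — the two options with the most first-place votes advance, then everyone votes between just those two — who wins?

Round 1 first-place votes: E 9, A 7, B 4, D 0, C 8.
E and C advance.
Runoff: E is preferred to C by 16 voters; C by 12.
E wins the runoff.

E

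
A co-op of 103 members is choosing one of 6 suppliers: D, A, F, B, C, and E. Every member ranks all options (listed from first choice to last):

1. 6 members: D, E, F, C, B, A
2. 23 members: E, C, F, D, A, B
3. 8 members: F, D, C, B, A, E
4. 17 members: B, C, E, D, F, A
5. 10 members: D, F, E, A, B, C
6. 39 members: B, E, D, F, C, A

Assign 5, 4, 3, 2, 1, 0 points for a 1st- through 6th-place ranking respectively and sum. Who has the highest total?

D: 6·5 + 23·2 + 8·4 + 17·2 + 10·5 + 39·3 = 309
A: 6·0 + 23·1 + 8·1 + 17·0 + 10·2 + 39·0 = 51
F: 6·3 + 23·3 + 8·5 + 17·1 + 10·4 + 39·2 = 262
B: 6·1 + 23·0 + 8·2 + 17·5 + 10·1 + 39·5 = 312
C: 6·2 + 23·4 + 8·3 + 17·4 + 10·0 + 39·1 = 235
E: 6·4 + 23·5 + 8·0 + 17·3 + 10·3 + 39·4 = 376
E has the highest Borda score (376).

E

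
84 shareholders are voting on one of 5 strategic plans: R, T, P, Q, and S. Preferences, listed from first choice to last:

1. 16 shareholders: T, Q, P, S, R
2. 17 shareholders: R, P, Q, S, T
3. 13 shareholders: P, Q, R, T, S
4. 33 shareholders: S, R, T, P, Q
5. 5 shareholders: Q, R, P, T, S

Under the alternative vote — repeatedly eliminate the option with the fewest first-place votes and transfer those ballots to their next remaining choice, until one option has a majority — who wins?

S

Round 1: R 17, T 16, P 13, Q 5, S 33. Eliminate Q.
Round 2: R 22, T 16, P 13, S 33. Eliminate P.
Round 3: R 35, T 16, S 33. Eliminate T.
Round 4: R 35, S 49. S has a majority.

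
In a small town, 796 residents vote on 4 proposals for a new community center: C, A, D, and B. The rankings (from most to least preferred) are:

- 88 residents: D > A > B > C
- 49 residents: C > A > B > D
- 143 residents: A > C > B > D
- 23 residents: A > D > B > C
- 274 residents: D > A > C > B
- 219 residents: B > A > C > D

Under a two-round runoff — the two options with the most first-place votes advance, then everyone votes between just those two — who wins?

Round 1 first-place votes: C 49, A 166, D 362, B 219.
D and B advance.
Runoff: D is preferred to B by 385 voters; B by 411.
B wins the runoff.

B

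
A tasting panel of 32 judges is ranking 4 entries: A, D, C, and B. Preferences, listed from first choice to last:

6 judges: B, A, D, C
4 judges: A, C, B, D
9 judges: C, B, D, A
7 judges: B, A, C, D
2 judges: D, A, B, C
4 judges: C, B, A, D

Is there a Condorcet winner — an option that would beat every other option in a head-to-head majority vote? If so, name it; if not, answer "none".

none

Checking pairwise contests:
B beats A 26–6.
A beats D 21–11.
A beats C 19–13.
C beats B 17–15.
Every option loses at least one head-to-head, so there is no Condorcet winner.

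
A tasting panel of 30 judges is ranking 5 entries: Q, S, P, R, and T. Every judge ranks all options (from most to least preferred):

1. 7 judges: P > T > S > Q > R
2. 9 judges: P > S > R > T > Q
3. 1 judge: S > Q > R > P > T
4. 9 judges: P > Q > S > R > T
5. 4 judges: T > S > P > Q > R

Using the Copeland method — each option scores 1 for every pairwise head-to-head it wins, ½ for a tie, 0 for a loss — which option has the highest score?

P

Q: beats R; loses to S, P, and T → score 1.
S: beats Q, R, and T; loses to P → score 3.
P: beats Q, S, R, and T → score 4.
R: beats T; loses to Q, S, and P → score 1.
T: beats Q; loses to S, P, and R → score 1.
P has the best pairwise record.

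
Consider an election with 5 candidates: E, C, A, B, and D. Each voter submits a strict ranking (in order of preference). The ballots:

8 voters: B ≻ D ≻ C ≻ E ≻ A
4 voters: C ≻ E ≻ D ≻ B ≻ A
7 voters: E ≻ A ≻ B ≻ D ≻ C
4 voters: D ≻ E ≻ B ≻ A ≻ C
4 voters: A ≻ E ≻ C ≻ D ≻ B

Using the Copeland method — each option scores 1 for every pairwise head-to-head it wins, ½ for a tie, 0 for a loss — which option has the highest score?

E

E: beats C, A, B, and D → score 4.
C: loses to E, A, B, and D → score 0.
A: beats C; loses to E, B, and D → score 1.
B: beats C, A, and D; loses to E → score 3.
D: beats C and A; loses to E and B → score 2.
E has the best pairwise record.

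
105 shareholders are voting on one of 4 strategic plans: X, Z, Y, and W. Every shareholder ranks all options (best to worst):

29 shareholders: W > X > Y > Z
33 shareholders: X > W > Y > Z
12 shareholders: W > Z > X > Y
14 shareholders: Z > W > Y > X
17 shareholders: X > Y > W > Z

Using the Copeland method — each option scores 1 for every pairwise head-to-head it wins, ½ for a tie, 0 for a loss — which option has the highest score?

X: beats Z and Y; loses to W → score 2.
Z: loses to X, Y, and W → score 0.
Y: beats Z; loses to X and W → score 1.
W: beats X, Z, and Y → score 3.
W has the best pairwise record.

W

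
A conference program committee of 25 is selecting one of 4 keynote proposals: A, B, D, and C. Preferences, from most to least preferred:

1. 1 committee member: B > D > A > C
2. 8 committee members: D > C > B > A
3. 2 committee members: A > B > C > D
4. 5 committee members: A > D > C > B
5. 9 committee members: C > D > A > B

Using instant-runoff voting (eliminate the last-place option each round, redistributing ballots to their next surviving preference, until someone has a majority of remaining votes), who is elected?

D

Round 1: A 7, B 1, D 8, C 9. Eliminate B.
Round 2: A 7, D 9, C 9. Eliminate A.
Round 3: D 14, C 11. D has a majority.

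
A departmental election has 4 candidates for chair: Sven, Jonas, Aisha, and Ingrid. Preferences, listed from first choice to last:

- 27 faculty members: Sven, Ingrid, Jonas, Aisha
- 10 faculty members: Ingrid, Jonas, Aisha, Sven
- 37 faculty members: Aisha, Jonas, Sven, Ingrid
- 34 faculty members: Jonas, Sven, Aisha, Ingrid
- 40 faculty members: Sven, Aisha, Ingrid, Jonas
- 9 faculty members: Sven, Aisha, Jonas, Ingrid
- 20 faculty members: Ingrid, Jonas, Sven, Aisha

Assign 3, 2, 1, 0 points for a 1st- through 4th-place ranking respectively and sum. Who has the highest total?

Sven

Sven: 27·3 + 10·0 + 37·1 + 34·2 + 40·3 + 9·3 + 20·1 = 353
Jonas: 27·1 + 10·2 + 37·2 + 34·3 + 40·0 + 9·1 + 20·2 = 272
Aisha: 27·0 + 10·1 + 37·3 + 34·1 + 40·2 + 9·2 + 20·0 = 253
Ingrid: 27·2 + 10·3 + 37·0 + 34·0 + 40·1 + 9·0 + 20·3 = 184
Sven has the highest Borda score (353).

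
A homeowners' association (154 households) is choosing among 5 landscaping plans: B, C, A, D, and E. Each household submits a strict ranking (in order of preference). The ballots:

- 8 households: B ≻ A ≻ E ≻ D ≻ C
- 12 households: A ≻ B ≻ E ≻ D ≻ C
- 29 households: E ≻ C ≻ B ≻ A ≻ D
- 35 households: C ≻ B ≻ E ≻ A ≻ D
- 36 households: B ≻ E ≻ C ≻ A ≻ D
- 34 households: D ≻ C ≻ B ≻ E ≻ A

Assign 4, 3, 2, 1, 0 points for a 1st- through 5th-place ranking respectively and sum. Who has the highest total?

B

B: 8·4 + 12·3 + 29·2 + 35·3 + 36·4 + 34·2 = 443
C: 8·0 + 12·0 + 29·3 + 35·4 + 36·2 + 34·3 = 401
A: 8·3 + 12·4 + 29·1 + 35·1 + 36·1 + 34·0 = 172
D: 8·1 + 12·1 + 29·0 + 35·0 + 36·0 + 34·4 = 156
E: 8·2 + 12·2 + 29·4 + 35·2 + 36·3 + 34·1 = 368
B has the highest Borda score (443).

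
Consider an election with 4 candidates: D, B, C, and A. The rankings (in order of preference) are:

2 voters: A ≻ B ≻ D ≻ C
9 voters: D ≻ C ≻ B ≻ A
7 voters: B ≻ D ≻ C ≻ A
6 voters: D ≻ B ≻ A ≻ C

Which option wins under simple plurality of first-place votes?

D

First-place votes: D 15, B 7, C 0, A 2.
D has the most first-place votes.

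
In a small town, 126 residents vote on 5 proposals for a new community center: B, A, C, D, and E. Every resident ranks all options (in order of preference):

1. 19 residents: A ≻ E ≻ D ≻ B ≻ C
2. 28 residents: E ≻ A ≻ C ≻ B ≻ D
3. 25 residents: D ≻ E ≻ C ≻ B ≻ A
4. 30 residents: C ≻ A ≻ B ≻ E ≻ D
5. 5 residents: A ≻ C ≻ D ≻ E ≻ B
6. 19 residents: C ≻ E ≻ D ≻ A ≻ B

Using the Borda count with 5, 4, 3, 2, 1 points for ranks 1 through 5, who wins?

B: 19·2 + 28·2 + 25·2 + 30·3 + 5·1 + 19·1 = 258
A: 19·5 + 28·4 + 25·1 + 30·4 + 5·5 + 19·2 = 415
C: 19·1 + 28·3 + 25·3 + 30·5 + 5·4 + 19·5 = 443
D: 19·3 + 28·1 + 25·5 + 30·1 + 5·3 + 19·3 = 312
E: 19·4 + 28·5 + 25·4 + 30·2 + 5·2 + 19·4 = 462
E has the highest Borda score (462).

E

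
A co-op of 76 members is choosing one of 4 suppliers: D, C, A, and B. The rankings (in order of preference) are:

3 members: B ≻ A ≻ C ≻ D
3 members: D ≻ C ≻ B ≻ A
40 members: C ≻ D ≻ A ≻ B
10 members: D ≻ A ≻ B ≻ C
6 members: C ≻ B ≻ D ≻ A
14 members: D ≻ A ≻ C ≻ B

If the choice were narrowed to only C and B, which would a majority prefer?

C

Voters preferring C to B: 63; preferring B to C: 13.
C wins the head-to-head.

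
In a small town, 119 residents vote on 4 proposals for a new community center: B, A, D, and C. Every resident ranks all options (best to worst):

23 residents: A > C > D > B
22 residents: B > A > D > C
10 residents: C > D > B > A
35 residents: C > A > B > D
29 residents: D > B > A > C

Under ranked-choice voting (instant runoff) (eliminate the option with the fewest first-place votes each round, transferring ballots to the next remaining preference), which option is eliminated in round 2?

D

Round 1: B 22, A 23, D 29, C 45. Eliminate B.
Round 2: A 45, D 29, C 45. Eliminate D.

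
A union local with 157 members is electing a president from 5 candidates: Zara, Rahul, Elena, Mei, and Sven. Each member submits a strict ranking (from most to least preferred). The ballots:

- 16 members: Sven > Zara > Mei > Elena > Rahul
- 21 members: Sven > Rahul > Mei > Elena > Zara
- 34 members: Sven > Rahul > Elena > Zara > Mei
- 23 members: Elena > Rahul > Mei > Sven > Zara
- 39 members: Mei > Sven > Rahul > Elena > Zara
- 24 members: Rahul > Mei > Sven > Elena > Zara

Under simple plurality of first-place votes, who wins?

First-place votes: Zara 0, Rahul 24, Elena 23, Mei 39, Sven 71.
Sven has the most first-place votes.

Sven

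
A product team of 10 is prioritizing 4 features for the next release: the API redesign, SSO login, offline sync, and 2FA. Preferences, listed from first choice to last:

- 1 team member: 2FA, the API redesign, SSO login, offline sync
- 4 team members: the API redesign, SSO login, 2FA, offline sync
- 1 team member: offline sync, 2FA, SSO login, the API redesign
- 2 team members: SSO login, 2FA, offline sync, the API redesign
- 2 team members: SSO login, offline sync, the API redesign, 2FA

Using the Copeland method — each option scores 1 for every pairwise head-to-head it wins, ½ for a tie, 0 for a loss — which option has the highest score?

the API redesign: beats 2FA; ties SSO login and offline sync → score 2.
SSO login: beats offline sync and 2FA; ties the API redesign → score 2.5.
offline sync: ties the API redesign; loses to SSO login and 2FA → score 0.5.
2FA: beats offline sync; loses to the API redesign and SSO login → score 1.
SSO login has the best pairwise record.

SSO login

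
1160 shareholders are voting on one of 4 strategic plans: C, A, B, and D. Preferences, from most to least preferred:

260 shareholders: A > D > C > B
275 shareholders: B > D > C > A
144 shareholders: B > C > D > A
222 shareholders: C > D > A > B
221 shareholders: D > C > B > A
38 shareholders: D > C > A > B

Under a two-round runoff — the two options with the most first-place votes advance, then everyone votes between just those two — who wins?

B

Round 1 first-place votes: C 222, A 260, B 419, D 259.
B and A advance.
Runoff: B is preferred to A by 640 voters; A by 520.
B wins the runoff.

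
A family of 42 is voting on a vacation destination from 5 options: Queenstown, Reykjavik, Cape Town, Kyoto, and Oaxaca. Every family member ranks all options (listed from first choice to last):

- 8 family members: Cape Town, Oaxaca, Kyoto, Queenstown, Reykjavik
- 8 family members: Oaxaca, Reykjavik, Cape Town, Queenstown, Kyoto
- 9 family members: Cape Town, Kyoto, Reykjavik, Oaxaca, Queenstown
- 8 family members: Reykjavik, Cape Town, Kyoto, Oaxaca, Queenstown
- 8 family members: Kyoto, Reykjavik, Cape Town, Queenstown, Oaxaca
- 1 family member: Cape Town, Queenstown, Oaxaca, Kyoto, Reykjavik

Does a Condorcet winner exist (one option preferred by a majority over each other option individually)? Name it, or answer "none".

Checking pairwise contests:
Reykjavik beats Queenstown 33–9.
Kyoto beats Reykjavik 26–16.
Reykjavik beats Cape Town 24–18.
Cape Town beats Kyoto 34–8.
Reykjavik beats Oaxaca 25–17.
Every option loses at least one head-to-head, so there is no Condorcet winner.

none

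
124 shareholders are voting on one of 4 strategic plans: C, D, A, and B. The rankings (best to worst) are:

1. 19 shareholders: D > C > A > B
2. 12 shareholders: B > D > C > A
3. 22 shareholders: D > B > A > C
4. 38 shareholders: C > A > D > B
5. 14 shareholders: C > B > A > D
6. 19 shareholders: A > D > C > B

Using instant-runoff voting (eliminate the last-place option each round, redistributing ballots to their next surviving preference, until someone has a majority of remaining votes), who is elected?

D

Round 1: C 52, D 41, A 19, B 12. Eliminate B.
Round 2: C 52, D 53, A 19. Eliminate A.
Round 3: C 52, D 72. D has a majority.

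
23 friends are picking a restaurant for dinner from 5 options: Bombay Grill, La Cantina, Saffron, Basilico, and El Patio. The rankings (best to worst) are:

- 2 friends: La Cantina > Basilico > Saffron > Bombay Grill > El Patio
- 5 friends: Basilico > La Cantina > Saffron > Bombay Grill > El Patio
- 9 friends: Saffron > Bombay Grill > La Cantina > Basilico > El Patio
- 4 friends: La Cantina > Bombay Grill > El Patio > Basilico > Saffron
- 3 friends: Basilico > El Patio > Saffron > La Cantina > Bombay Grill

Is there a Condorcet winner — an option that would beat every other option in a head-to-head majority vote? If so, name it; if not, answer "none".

Checking pairwise contests:
La Cantina beats Bombay Grill 14–9.
Saffron beats La Cantina 12–11.
Basilico beats Saffron 14–9.
Bombay Grill beats Basilico 13–10.
Bombay Grill beats El Patio 20–3.
Every option loses at least one head-to-head, so there is no Condorcet winner.

none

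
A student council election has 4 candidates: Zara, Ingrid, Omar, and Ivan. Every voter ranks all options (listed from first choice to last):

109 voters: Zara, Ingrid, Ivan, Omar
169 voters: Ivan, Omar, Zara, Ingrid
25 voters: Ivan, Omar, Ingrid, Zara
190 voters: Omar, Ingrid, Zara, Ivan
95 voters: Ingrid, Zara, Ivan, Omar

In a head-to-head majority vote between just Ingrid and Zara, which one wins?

Voters preferring Ingrid to Zara: 310; preferring Zara to Ingrid: 278.
Ingrid wins the head-to-head.

Ingrid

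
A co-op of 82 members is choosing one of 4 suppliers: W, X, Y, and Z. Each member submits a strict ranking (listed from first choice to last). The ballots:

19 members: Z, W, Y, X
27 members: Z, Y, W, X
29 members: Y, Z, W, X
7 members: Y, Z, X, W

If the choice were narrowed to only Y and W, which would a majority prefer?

Y

Voters preferring Y to W: 63; preferring W to Y: 19.
Y wins the head-to-head.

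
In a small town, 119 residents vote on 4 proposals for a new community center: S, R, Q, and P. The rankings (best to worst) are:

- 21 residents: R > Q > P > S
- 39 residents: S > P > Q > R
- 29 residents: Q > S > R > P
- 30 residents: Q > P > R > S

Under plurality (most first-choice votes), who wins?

First-place votes: S 39, R 21, Q 59, P 0.
Q has the most first-place votes.

Q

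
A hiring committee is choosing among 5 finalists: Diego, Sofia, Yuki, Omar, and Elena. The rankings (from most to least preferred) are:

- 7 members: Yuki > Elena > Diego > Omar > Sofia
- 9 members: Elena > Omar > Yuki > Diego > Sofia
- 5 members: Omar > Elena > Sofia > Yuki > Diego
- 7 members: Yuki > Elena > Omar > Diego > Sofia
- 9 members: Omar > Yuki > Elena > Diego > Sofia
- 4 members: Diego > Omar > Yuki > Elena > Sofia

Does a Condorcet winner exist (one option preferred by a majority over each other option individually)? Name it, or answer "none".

none

Checking pairwise contests:
Yuki beats Diego 37–4.
Diego beats Sofia 36–5.
Omar beats Yuki 27–14.
Elena beats Omar 23–18.
Yuki beats Elena 27–14.
Every option loses at least one head-to-head, so there is no Condorcet winner.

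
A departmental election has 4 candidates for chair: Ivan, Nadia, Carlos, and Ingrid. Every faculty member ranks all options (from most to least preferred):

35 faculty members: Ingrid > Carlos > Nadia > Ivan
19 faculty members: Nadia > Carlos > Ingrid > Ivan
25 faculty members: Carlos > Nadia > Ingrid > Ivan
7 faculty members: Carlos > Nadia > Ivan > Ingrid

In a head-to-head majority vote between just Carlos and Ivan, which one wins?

Voters preferring Carlos to Ivan: 86; preferring Ivan to Carlos: 0.
Carlos wins the head-to-head.

Carlos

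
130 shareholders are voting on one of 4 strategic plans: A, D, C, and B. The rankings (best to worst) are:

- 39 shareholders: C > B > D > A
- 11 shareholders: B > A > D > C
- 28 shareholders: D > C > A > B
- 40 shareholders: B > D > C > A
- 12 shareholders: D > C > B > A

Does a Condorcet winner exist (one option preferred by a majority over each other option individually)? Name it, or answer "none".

none

Checking pairwise contests:
D beats A 119–11.
B beats D 90–40.
D beats C 91–39.
C beats B 79–51.
Every option loses at least one head-to-head, so there is no Condorcet winner.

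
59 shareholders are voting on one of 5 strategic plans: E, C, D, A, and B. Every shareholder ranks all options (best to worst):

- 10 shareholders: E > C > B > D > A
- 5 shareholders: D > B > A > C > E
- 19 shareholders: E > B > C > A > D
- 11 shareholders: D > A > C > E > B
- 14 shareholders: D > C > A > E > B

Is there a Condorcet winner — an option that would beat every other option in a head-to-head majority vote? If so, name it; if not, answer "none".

D

D vs E: 30–29 for D.
D vs C: 30–29 for D.
D vs A: 40–19 for D.
D vs B: 30–29 for D.
D beats every other option head-to-head.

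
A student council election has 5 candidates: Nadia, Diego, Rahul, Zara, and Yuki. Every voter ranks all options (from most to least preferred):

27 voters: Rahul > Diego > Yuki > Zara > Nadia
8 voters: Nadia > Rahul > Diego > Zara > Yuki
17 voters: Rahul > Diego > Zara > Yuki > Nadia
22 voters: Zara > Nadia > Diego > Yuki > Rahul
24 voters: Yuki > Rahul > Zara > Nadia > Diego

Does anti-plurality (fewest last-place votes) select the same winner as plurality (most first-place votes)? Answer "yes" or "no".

no

Anti-plurality — last-place votes: Nadia 44, Diego 24, Rahul 22, Zara 0, Yuki 8. Winner: Zara.
Plurality — first-place votes: Nadia 8, Diego 0, Rahul 44, Zara 22, Yuki 24. Winner: Rahul.
The two methods disagree.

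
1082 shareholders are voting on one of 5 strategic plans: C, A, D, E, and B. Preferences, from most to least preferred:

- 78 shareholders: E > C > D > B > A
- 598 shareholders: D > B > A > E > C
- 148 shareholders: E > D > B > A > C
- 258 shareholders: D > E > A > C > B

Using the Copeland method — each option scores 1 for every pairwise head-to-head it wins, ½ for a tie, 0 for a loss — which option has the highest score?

D

C: loses to A, D, E, and B → score 0.
A: beats C and E; loses to D and B → score 2.
D: beats C, A, E, and B → score 4.
E: beats C; loses to A, D, and B → score 1.
B: beats C, A, and E; loses to D → score 3.
D has the best pairwise record.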